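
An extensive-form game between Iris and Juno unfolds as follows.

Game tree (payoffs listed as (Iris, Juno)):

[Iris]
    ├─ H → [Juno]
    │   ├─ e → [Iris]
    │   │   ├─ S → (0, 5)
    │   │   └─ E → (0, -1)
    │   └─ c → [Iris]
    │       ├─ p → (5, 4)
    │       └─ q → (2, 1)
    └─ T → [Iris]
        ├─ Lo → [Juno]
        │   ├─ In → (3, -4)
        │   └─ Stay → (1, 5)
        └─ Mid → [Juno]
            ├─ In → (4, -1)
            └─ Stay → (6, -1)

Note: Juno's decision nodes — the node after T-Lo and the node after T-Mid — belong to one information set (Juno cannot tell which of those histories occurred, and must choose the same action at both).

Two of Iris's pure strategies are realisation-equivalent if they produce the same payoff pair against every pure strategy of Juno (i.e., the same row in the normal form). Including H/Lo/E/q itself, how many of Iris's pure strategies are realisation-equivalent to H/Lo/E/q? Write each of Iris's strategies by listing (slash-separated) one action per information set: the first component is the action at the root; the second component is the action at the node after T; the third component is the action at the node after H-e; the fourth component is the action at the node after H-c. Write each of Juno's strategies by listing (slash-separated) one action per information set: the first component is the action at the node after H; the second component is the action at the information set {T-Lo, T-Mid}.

Row for H/Lo/E/q (columns e/In, e/Stay, c/In, c/Stay): (0,-1) (0,-1) (2,1) (2,1).
Under H/Lo/E/q, Iris's choice at the node after T can never be reached regardless of what Juno does, so varying those choices leaves every outcome unchanged.
Holding the reachable choices fixed and varying the unreachable one freely already gives 2 equivalent strategies.
No other strategy reproduces this row, so those 2 are the full class: H/Lo/E/q, H/Mid/E/q.

2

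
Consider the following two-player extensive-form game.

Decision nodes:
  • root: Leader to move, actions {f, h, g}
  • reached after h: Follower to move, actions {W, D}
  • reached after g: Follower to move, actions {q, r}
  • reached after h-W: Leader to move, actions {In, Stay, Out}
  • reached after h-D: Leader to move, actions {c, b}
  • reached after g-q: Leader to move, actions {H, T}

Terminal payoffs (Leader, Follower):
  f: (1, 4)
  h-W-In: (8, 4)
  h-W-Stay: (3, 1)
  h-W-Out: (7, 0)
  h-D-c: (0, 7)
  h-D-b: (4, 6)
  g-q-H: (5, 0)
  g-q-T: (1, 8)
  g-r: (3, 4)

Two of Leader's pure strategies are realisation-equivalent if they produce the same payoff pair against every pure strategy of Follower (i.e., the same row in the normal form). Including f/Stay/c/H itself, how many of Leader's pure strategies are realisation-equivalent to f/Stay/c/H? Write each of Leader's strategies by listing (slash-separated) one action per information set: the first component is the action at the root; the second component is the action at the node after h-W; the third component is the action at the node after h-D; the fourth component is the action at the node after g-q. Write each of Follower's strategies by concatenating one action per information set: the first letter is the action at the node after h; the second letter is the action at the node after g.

Row for f/Stay/c/H (columns Wq, Wr, Dq, Dr): (1,4) (1,4) (1,4) (1,4).
Under f/Stay/c/H, Leader's choice at the node after h-W and at the node after h-D and at the node after g-q can never be reached regardless of what Follower does, so varying those choices leaves every outcome unchanged.
Holding the reachable choices fixed and varying the unreachable ones freely already gives 3 × 2 × 2 = 12 equivalent strategies.
No other strategy reproduces this row, so those 12 are the full class: f/In/c/H, f/In/c/T, f/In/b/H, f/In/b/T, f/Stay/c/H, f/Stay/c/T, f/Stay/b/H, f/Stay/b/T, f/Out/c/H, f/Out/c/T, f/Out/b/H, f/Out/b/T.

12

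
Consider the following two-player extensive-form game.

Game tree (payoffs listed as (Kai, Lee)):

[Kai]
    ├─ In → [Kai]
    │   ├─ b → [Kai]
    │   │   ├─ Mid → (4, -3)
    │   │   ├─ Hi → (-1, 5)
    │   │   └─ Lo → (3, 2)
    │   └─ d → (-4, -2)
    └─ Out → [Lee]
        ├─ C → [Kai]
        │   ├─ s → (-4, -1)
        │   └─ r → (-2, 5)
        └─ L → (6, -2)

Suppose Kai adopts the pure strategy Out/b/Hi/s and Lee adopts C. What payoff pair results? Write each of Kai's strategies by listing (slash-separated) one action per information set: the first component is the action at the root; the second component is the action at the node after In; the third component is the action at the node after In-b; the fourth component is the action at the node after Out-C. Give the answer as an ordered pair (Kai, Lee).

(-4, -1)

Trace the play path from the root:
  Kai plays Out
  Lee plays C at [Out]
  Kai plays s at [Out-C]
→ terminal payoff (-4, -1).
(Kai's choice at the node after In is never reached on this path, so it doesn't affect the outcome.)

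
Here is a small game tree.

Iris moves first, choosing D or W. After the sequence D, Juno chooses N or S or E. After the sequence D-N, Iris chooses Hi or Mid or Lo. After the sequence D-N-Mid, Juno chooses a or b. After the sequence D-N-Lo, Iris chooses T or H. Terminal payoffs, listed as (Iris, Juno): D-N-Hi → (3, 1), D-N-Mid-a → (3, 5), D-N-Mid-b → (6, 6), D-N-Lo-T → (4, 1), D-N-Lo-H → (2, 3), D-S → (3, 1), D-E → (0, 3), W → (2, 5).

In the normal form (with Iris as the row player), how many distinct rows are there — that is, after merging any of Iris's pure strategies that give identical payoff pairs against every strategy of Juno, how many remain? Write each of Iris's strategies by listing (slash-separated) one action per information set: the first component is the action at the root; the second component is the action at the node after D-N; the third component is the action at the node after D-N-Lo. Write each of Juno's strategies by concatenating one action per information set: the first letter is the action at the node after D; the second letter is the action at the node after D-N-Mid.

Iris has 12 pure strategies: D/Hi/T, D/Hi/H, D/Mid/T, D/Mid/H, D/Lo/T, D/Lo/H, W/Hi/T, W/Hi/H, W/Mid/T, W/Mid/H, W/Lo/T, W/Lo/H. Columns: Na, Nb, Sa, Sb, Ea, Eb.
{D/Hi/T, D/Hi/H} → row (3,1) (3,1) (3,1) (3,1) (0,3) (0,3)
{D/Mid/T, D/Mid/H} → row (3,5) (6,6) (3,1) (3,1) (0,3) (0,3)
{D/Lo/T} → row (4,1) (4,1) (3,1) (3,1) (0,3) (0,3)
{D/Lo/H} → row (2,3) (2,3) (3,1) (3,1) (0,3) (0,3)
{W/Hi/T, W/Hi/H, W/Mid/T, W/Mid/H, W/Lo/T, W/Lo/H} → row (2,5) (2,5) (2,5) (2,5) (2,5) (2,5)
That's 5 distinct rows out of 12 strategies.

5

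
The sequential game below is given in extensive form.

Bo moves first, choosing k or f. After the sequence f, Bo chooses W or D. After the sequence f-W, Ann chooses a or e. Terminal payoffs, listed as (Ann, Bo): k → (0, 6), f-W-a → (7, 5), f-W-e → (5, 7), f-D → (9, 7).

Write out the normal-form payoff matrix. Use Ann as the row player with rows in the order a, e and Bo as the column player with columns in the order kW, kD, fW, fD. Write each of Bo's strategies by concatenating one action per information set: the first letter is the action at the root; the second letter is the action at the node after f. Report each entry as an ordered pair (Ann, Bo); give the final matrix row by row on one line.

Row a: kW→(0,6), kD→(0,6), fW→(7,5), fD→(9,7)
Row e: kW→(0,6), kD→(0,6), fW→(5,7), fD→(9,7)

a: (0,6) (0,6) (7,5) (9,7) | e: (0,6) (0,6) (5,7) (9,7)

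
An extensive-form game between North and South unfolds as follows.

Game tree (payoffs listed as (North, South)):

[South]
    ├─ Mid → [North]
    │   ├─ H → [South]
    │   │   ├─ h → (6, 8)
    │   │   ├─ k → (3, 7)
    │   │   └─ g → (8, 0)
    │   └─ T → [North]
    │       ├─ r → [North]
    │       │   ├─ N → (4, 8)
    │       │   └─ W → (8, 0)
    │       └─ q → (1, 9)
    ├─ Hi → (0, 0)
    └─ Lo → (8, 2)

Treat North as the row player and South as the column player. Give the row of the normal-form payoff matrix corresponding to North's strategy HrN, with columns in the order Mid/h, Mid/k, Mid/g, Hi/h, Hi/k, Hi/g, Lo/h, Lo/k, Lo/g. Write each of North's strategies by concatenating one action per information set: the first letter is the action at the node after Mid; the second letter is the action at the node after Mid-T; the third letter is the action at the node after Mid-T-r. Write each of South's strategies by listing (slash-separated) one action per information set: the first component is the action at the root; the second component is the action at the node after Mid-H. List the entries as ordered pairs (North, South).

vs Mid/h: South plays Mid → North plays H at [Mid] → South plays h at [Mid-H] → (6, 8)
vs Mid/k: South plays Mid → North plays H at [Mid] → South plays k at [Mid-H] → (3, 7)
vs Mid/g: South plays Mid → North plays H at [Mid] → South plays g at [Mid-H] → (8, 0)
vs Hi/h: South plays Hi → (0, 0)
vs Hi/k: South plays Hi → (0, 0)
vs Hi/g: South plays Hi → (0, 0)
vs Lo/h: South plays Lo → (8, 2)
vs Lo/k: South plays Lo → (8, 2)
vs Lo/g: South plays Lo → (8, 2)

(6,8) (3,7) (8,0) (0,0) (0,0) (0,0) (8,2) (8,2) (8,2)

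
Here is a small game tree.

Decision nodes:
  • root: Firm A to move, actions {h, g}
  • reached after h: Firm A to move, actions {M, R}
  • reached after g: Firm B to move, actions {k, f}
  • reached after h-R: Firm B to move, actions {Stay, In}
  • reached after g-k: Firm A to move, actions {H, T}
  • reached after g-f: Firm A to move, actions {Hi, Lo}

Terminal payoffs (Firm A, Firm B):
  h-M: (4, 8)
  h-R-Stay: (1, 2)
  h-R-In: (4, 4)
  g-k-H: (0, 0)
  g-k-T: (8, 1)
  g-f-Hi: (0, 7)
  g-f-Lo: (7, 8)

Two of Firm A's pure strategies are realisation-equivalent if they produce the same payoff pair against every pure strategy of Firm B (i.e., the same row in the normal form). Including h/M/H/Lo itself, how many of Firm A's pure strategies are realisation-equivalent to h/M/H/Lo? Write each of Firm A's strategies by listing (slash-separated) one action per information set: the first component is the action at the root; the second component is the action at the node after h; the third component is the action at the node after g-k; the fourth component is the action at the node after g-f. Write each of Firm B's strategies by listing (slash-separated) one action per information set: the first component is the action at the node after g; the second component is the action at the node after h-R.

Row for h/M/H/Lo (columns k/Stay, k/In, f/Stay, f/In): (4,8) (4,8) (4,8) (4,8).
Under h/M/H/Lo, Firm A's choice at the node after g-k and at the node after g-f can never be reached regardless of what Firm B does, so varying those choices leaves every outcome unchanged.
Holding the reachable choices fixed and varying the unreachable ones freely already gives 2 × 2 = 4 equivalent strategies.
No other strategy reproduces this row, so those 4 are the full class: h/M/H/Hi, h/M/H/Lo, h/M/T/Hi, h/M/T/Lo.

4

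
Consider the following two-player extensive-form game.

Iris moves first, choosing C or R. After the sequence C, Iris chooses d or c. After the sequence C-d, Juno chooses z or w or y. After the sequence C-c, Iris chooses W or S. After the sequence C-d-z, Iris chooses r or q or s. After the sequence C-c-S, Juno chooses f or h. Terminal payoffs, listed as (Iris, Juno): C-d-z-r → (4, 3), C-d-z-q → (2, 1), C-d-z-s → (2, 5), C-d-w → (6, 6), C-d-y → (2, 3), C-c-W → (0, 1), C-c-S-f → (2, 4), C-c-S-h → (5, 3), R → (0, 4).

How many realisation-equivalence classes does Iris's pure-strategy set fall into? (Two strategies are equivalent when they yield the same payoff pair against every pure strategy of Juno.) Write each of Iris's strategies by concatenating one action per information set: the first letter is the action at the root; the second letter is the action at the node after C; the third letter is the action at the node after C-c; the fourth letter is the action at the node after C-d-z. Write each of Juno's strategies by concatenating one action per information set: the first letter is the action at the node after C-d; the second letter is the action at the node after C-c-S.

Iris has 24 pure strategies: CdWr, CdWq, CdWs, CdSr, CdSq, CdSs, CcWr, CcWq, CcWs, CcSr, CcSq, CcSs, RdWr, RdWq, RdWs, RdSr, RdSq, RdSs, RcWr, RcWq, RcWs, RcSr, RcSq, RcSs. Columns: zf, zh, wf, wh, yf, yh.
{CdWr, CdSr} → row (4,3) (4,3) (6,6) (6,6) (2,3) (2,3)
{CdWq, CdSq} → row (2,1) (2,1) (6,6) (6,6) (2,3) (2,3)
{CdWs, CdSs} → row (2,5) (2,5) (6,6) (6,6) (2,3) (2,3)
{CcWr, CcWq, CcWs} → row (0,1) (0,1) (0,1) (0,1) (0,1) (0,1)
{CcSr, CcSq, CcSs} → row (2,4) (5,3) (2,4) (5,3) (2,4) (5,3)
{RdWr, RdWq, RdWs, RdSr, RdSq, RdSs, RcWr, RcWq, RcWs, RcSr, RcSq, RcSs} → row (0,4) (0,4) (0,4) (0,4) (0,4) (0,4)
That's 6 distinct rows out of 24 strategies.

6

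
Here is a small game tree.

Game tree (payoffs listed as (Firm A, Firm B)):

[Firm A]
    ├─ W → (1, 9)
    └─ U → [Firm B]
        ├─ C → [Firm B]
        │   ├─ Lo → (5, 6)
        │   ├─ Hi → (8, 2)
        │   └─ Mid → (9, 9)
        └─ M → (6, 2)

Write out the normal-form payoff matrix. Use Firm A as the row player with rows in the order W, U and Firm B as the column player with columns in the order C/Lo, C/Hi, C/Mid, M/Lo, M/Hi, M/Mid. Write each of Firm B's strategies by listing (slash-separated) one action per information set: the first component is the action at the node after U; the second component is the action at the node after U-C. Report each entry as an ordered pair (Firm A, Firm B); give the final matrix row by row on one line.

         C/Lo     C/Hi    C/Mid     M/Lo     M/Hi    M/Mid
   W    (1,9)    (1,9)    (1,9)    (1,9)    (1,9)    (1,9)
   U    (5,6)    (8,2)    (9,9)    (6,2)    (6,2)    (6,2)

W: (1,9) (1,9) (1,9) (1,9) (1,9) (1,9) | U: (5,6) (8,2) (9,9) (6,2) (6,2) (6,2)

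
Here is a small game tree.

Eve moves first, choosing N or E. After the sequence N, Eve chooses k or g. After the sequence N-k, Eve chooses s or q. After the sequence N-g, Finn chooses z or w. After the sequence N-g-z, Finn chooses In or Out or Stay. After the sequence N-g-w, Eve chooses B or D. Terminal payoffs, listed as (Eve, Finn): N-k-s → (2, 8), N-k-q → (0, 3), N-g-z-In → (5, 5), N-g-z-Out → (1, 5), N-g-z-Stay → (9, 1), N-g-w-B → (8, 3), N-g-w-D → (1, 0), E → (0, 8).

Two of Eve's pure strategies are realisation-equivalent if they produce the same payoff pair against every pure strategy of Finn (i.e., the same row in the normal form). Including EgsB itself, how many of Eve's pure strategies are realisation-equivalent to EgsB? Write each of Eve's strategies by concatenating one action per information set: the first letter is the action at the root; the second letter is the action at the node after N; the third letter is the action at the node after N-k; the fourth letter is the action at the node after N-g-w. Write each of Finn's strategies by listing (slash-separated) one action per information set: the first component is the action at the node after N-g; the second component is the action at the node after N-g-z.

Row for EgsB (columns z/In, z/Out, z/Stay, w/In, w/Out, w/Stay): (0,8) (0,8) (0,8) (0,8) (0,8) (0,8).
Under EgsB, Eve's choice at the node after N and at the node after N-k and at the node after N-g-w can never be reached regardless of what Finn does, so varying those choices leaves every outcome unchanged.
Holding the reachable choices fixed and varying the unreachable ones freely already gives 2 × 2 × 2 = 8 equivalent strategies.
No other strategy reproduces this row, so those 8 are the full class: EksB, EksD, EkqB, EkqD, EgsB, EgsD, EgqB, EgqD.

8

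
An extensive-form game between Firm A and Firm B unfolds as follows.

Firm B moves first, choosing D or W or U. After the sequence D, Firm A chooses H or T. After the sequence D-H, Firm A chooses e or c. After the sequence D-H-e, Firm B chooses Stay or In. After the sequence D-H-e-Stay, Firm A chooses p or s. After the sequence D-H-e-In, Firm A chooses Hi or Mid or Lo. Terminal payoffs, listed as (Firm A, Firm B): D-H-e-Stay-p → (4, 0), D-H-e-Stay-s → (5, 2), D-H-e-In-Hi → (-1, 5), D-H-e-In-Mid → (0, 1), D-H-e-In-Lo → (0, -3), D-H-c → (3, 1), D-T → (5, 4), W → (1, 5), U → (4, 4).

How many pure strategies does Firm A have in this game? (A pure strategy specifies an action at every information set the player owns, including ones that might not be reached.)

Firm A owns the node after D with actions {H, T} — two choices.
Firm A owns the node after D-H with actions {e, c} — two choices.
Firm A owns the node after D-H-e-Stay with actions {p, s} — two choices.
Firm A owns the node after D-H-e-In with actions {Hi, Mid, Lo} — three choices.
A pure strategy fixes one action at each information set independently, so the count is the product 2 × 2 × 2 × 3 = 24.

24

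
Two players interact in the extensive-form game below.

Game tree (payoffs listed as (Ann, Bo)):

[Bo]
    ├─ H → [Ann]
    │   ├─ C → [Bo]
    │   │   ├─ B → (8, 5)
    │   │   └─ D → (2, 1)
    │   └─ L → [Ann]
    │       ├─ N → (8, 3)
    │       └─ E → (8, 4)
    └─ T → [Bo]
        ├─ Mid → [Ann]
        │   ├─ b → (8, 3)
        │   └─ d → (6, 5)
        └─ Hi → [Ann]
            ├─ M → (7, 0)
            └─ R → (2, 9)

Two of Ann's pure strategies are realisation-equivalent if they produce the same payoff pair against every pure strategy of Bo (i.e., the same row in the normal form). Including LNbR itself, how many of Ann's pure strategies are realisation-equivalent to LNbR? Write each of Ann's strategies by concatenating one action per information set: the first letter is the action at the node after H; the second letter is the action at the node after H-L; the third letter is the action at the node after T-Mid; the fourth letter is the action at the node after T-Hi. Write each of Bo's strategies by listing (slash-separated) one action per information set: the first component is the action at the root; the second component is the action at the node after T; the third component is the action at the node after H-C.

1

Row for LNbR (columns H/Mid/B, H/Mid/D, H/Hi/B, H/Hi/D, T/Mid/B, T/Mid/D, T/Hi/B, T/Hi/D): (8,3) (8,3) (8,3) (8,3) (8,3) (8,3) (2,9) (2,9).
Every one of Ann's information sets is on the play path for some reply by Bo when Ann follows LNbR.
Changing the action at any of them therefore changes at least one column, so only LNbR itself gives this row.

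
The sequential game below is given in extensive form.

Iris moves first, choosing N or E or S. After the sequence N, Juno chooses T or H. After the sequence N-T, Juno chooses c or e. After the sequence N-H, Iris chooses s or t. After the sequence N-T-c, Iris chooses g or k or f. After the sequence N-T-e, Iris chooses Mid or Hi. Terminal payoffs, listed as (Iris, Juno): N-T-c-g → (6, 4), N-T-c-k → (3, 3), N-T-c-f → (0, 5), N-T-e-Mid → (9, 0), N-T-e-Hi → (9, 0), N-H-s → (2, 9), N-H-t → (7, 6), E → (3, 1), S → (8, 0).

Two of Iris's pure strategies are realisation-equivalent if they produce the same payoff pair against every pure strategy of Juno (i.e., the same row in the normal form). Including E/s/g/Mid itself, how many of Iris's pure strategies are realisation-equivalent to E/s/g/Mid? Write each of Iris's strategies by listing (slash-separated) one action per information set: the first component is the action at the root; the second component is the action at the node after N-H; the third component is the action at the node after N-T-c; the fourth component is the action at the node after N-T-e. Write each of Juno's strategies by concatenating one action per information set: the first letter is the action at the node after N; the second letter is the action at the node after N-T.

Row for E/s/g/Mid (columns Tc, Te, Hc, He): (3,1) (3,1) (3,1) (3,1).
Under E/s/g/Mid, Iris's choice at the node after N-H and at the node after N-T-c and at the node after N-T-e can never be reached regardless of what Juno does, so varying those choices leaves every outcome unchanged.
Holding the reachable choices fixed and varying the unreachable ones freely already gives 2 × 3 × 2 = 12 equivalent strategies.
No other strategy reproduces this row, so those 12 are the full class: E/s/g/Mid, E/s/g/Hi, E/s/k/Mid, E/s/k/Hi, E/s/f/Mid, E/s/f/Hi, E/t/g/Mid, E/t/g/Hi, E/t/k/Mid, E/t/k/Hi, E/t/f/Mid, E/t/f/Hi.

12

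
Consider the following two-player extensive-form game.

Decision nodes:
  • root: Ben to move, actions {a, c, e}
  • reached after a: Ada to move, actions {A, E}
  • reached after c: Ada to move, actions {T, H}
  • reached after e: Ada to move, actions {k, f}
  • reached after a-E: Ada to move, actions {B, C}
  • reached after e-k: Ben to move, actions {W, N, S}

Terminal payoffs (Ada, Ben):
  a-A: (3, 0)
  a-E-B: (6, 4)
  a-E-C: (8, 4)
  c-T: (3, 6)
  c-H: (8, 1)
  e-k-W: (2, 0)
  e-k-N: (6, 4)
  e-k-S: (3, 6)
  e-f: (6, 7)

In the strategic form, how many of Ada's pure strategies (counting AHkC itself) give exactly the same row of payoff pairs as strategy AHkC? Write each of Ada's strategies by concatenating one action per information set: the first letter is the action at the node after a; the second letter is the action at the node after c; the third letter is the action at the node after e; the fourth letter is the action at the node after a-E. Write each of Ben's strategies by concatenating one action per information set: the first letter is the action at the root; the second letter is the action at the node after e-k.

2

Row for AHkC (columns aW, aN, aS, cW, cN, cS, eW, eN, eS): (3,0) (3,0) (3,0) (8,1) (8,1) (8,1) (2,0) (6,4) (3,6).
Under AHkC, Ada's choice at the node after a-E can never be reached regardless of what Ben does, so varying those choices leaves every outcome unchanged.
Holding the reachable choices fixed and varying the unreachable one freely already gives 2 equivalent strategies.
No other strategy reproduces this row, so those 2 are the full class: AHkB, AHkC.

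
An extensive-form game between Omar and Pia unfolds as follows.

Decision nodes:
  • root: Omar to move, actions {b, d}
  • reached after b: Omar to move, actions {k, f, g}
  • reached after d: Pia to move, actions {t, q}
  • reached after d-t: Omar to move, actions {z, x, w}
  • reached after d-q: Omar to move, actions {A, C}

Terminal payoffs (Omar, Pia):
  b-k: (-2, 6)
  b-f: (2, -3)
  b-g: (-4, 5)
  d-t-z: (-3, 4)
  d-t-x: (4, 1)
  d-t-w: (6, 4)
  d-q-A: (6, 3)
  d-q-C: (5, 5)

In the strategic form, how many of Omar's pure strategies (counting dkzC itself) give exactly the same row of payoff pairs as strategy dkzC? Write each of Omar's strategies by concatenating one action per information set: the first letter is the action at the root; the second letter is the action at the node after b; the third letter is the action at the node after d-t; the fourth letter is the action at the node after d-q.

Row for dkzC (columns t, q): (-3,4) (5,5).
Under dkzC, Omar's choice at the node after b can never be reached regardless of what Pia does, so varying those choices leaves every outcome unchanged.
Holding the reachable choices fixed and varying the unreachable one freely already gives 3 equivalent strategies.
No other strategy reproduces this row, so those 3 are the full class: dkzC, dfzC, dgzC.

3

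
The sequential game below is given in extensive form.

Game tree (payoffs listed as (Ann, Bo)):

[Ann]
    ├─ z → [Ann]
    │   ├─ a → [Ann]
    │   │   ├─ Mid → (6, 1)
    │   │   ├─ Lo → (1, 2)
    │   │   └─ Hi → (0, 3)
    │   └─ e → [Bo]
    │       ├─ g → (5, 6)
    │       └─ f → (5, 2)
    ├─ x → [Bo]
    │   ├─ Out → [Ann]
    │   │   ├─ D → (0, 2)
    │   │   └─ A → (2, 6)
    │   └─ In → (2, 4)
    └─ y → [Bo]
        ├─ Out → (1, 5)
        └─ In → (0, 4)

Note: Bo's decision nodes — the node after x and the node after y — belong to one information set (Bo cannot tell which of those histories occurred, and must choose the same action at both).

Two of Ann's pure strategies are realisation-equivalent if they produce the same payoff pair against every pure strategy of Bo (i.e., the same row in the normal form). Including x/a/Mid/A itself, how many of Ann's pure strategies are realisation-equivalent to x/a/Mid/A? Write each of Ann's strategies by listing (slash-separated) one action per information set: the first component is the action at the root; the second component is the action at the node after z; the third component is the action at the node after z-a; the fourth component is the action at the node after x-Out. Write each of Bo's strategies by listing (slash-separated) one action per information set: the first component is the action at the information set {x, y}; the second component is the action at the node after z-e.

6

Row for x/a/Mid/A (columns Out/g, Out/f, In/g, In/f): (2,6) (2,6) (2,4) (2,4).
Under x/a/Mid/A, Ann's choice at the node after z and at the node after z-a can never be reached regardless of what Bo does, so varying those choices leaves every outcome unchanged.
Holding the reachable choices fixed and varying the unreachable ones freely already gives 2 × 3 = 6 equivalent strategies.
No other strategy reproduces this row, so those 6 are the full class: x/a/Mid/A, x/a/Lo/A, x/a/Hi/A, x/e/Mid/A, x/e/Lo/A, x/e/Hi/A.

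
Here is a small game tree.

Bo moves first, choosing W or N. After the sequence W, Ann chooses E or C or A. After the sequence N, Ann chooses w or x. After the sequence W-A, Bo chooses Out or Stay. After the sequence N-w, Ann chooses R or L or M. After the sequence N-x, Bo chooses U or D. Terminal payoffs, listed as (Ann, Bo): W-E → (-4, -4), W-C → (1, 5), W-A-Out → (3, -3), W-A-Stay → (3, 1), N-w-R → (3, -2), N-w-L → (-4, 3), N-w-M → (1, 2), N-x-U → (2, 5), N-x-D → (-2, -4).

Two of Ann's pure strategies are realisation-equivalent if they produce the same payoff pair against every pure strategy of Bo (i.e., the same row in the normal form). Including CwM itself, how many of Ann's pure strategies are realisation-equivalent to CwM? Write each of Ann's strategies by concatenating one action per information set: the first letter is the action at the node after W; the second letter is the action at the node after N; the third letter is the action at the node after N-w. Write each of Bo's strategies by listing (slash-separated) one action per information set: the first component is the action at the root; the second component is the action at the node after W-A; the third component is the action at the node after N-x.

1

Row for CwM (columns W/Out/U, W/Out/D, W/Stay/U, W/Stay/D, N/Out/U, N/Out/D, N/Stay/U, N/Stay/D): (1,5) (1,5) (1,5) (1,5) (1,2) (1,2) (1,2) (1,2).
Every one of Ann's information sets is on the play path for some reply by Bo when Ann follows CwM.
Changing the action at any of them therefore changes at least one column, so only CwM itself gives this row.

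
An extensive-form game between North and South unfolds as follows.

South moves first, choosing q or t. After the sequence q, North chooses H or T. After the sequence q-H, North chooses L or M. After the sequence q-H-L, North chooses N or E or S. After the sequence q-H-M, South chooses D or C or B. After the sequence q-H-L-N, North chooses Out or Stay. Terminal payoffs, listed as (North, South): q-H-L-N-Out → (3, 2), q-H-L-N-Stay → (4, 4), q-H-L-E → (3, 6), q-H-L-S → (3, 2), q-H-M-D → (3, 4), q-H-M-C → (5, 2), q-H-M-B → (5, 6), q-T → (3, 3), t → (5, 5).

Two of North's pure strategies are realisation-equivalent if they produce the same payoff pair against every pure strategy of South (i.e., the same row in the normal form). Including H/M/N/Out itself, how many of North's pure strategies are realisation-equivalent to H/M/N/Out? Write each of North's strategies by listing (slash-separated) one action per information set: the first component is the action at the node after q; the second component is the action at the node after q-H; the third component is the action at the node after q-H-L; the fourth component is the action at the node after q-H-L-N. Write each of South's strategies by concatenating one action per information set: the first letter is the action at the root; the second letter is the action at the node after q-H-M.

Row for H/M/N/Out (columns qD, qC, qB, tD, tC, tB): (3,4) (5,2) (5,6) (5,5) (5,5) (5,5).
Under H/M/N/Out, North's choice at the node after q-H-L and at the node after q-H-L-N can never be reached regardless of what South does, so varying those choices leaves every outcome unchanged.
Holding the reachable choices fixed and varying the unreachable ones freely already gives 3 × 2 = 6 equivalent strategies.
No other strategy reproduces this row, so those 6 are the full class: H/M/N/Out, H/M/N/Stay, H/M/E/Out, H/M/E/Stay, H/M/S/Out, H/M/S/Stay.

6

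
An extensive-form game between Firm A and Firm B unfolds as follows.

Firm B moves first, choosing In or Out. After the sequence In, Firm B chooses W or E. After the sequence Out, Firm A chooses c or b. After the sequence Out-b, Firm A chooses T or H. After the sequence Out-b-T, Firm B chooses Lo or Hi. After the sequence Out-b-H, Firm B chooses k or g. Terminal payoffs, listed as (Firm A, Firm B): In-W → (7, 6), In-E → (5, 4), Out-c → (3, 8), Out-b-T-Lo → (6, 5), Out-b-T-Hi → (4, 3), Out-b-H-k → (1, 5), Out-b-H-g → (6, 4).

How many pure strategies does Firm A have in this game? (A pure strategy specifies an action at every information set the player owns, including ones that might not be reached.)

4

Firm A owns the node after Out with actions {c, b} — two choices.
Firm A owns the node after Out-b with actions {T, H} — two choices.
A pure strategy fixes one action at each information set independently, so the count is the product 2 × 2 = 4.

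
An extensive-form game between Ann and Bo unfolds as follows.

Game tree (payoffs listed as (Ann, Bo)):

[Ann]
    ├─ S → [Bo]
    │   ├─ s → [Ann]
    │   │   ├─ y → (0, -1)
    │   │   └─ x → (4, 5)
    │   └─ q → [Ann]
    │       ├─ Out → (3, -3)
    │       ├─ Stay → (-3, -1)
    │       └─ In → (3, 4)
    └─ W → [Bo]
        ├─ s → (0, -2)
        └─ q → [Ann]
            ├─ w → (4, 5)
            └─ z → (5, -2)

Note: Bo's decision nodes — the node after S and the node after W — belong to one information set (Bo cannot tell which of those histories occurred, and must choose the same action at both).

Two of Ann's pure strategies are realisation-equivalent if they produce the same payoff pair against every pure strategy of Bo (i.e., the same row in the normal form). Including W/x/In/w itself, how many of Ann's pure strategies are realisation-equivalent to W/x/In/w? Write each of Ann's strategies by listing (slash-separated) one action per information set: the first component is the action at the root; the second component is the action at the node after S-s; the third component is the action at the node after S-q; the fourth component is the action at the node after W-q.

6

Row for W/x/In/w (columns s, q): (0,-2) (4,5).
Under W/x/In/w, Ann's choice at the node after S-s and at the node after S-q can never be reached regardless of what Bo does, so varying those choices leaves every outcome unchanged.
Holding the reachable choices fixed and varying the unreachable ones freely already gives 2 × 3 = 6 equivalent strategies.
No other strategy reproduces this row, so those 6 are the full class: W/y/Out/w, W/y/Stay/w, W/y/In/w, W/x/Out/w, W/x/Stay/w, W/x/In/w.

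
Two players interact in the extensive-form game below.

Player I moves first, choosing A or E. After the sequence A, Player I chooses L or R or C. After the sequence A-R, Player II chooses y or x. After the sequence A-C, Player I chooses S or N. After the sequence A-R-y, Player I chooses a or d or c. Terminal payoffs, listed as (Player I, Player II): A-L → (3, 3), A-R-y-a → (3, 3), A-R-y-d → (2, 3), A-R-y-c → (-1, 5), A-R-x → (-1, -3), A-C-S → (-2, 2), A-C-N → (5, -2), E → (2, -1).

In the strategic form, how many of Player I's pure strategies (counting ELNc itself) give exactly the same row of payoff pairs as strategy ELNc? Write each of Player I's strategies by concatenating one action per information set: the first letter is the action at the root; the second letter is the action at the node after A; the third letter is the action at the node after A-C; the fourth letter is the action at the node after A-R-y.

Row for ELNc (columns y, x): (2,-1) (2,-1).
Under ELNc, Player I's choice at the node after A and at the node after A-C and at the node after A-R-y can never be reached regardless of what Player II does, so varying those choices leaves every outcome unchanged.
Holding the reachable choices fixed and varying the unreachable ones freely already gives 3 × 2 × 3 = 18 equivalent strategies.
No other strategy reproduces this row, so those 18 are the full class: ELSa, ELSd, ELSc, ELNa, ELNd, ELNc, ERSa, ERSd, ERSc, ERNa, ERNd, ERNc, ECSa, ECSd, ECSc, ECNa, ECNd, ECNc.

18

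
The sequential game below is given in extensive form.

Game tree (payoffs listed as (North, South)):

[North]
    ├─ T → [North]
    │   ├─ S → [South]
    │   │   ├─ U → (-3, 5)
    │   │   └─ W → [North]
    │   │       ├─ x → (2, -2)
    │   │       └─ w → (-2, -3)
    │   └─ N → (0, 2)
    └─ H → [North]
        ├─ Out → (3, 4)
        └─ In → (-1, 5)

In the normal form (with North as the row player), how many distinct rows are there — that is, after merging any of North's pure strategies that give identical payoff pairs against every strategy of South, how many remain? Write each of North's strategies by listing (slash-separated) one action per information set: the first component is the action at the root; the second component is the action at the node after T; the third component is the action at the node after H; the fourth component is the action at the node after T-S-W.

5

North has 16 pure strategies: T/S/Out/x, T/S/Out/w, T/S/In/x, T/S/In/w, T/N/Out/x, T/N/Out/w, T/N/In/x, T/N/In/w, H/S/Out/x, H/S/Out/w, H/S/In/x, H/S/In/w, H/N/Out/x, H/N/Out/w, H/N/In/x, H/N/In/w. Columns: U, W.
{T/S/Out/x, T/S/In/x} → row (-3,5) (2,-2)
{T/S/Out/w, T/S/In/w} → row (-3,5) (-2,-3)
{T/N/Out/x, T/N/Out/w, T/N/In/x, T/N/In/w} → row (0,2) (0,2)
{H/S/Out/x, H/S/Out/w, H/N/Out/x, H/N/Out/w} → row (3,4) (3,4)
{H/S/In/x, H/S/In/w, H/N/In/x, H/N/In/w} → row (-1,5) (-1,5)
That's 5 distinct rows out of 16 strategies.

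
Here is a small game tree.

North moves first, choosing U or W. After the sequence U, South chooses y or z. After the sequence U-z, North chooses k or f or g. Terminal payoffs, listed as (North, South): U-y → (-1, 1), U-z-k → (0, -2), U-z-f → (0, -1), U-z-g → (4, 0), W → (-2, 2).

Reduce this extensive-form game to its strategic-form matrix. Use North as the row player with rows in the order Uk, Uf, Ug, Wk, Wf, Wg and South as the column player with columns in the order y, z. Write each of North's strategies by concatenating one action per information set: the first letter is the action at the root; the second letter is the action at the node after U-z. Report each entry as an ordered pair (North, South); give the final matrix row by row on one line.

Uk: (-1,1) (0,-2) | Uf: (-1,1) (0,-1) | Ug: (-1,1) (4,0) | Wk: (-2,2) (-2,2) | Wf: (-2,2) (-2,2) | Wg: (-2,2) (-2,2)

Row Uk: y→(-1,1), z→(0,-2)
Row Uf: y→(-1,1), z→(0,-1)
Row Ug: y→(-1,1), z→(4,0)
Row Wk: y→(-2,2), z→(-2,2)
Row Wf: y→(-2,2), z→(-2,2)
Row Wg: y→(-2,2), z→(-2,2)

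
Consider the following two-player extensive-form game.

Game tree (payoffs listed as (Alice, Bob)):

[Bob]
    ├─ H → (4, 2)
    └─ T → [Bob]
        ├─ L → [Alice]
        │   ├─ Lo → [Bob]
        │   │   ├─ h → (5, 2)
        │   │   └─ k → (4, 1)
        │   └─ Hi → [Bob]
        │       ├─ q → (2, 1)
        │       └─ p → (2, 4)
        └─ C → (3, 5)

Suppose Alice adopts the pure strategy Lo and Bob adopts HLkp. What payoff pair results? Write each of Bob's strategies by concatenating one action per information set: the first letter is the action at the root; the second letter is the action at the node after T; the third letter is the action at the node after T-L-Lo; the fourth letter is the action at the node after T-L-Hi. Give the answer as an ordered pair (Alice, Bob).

(4, 2)

Trace the play path from the root:
  Bob plays H
→ terminal payoff (4, 2).
(Alice's choice at the node after T-L is never reached on this path, so it doesn't affect the outcome.)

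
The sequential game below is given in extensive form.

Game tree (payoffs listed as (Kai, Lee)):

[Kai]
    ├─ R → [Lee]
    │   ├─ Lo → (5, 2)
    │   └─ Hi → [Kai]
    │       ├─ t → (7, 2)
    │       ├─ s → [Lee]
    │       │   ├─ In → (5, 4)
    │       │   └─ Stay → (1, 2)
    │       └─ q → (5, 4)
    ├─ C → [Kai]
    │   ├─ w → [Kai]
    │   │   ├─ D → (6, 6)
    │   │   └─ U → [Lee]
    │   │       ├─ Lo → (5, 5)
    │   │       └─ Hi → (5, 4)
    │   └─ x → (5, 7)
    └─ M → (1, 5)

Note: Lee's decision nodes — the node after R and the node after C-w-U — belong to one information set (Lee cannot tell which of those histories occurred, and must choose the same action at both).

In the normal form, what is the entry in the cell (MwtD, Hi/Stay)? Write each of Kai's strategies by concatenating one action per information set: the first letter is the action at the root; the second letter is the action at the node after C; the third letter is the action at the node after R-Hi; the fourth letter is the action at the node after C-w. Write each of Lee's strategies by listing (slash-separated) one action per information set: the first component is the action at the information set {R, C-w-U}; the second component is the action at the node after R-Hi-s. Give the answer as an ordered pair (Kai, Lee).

Trace the play path from the root:
  Kai plays M
→ terminal payoff (1, 5).
(Kai's choice at the node after C is never reached on this path, so it doesn't affect the outcome.)

(1, 5)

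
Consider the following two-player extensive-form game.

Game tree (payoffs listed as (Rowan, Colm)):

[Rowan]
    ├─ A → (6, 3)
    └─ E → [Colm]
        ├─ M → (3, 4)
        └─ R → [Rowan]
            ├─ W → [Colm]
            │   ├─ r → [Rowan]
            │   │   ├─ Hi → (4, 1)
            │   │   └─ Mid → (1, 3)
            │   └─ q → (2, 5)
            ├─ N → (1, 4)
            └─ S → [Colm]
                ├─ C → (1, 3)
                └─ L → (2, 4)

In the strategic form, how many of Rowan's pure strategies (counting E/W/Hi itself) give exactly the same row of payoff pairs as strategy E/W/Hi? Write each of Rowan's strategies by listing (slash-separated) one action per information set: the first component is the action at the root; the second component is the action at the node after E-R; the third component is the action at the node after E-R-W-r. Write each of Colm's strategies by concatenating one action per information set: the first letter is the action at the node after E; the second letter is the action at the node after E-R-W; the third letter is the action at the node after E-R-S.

1

Row for E/W/Hi (columns MrC, MrL, MqC, MqL, RrC, RrL, RqC, RqL): (3,4) (3,4) (3,4) (3,4) (4,1) (4,1) (2,5) (2,5).
Every one of Rowan's information sets is on the play path for some reply by Colm when Rowan follows E/W/Hi.
Changing the action at any of them therefore changes at least one column, so only E/W/Hi itself gives this row.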